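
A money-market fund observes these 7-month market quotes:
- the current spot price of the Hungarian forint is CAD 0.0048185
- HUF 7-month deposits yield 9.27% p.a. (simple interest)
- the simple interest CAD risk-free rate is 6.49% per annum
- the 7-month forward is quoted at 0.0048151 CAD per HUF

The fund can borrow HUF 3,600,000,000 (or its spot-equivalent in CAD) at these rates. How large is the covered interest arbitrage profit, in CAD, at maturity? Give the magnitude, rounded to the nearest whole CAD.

T = 7/12 years.
Keep in HUF, deliver into the forward: 3,600,000,000·1.054075·0.0048151 = CAD 18,271,715.52.
Swap to CAD now, deposit: 3,600,000,000·0.0048185·1.0378583333 = CAD 18,003,313.36.
The quoted forward overvalues HUF, so borrow CAD, buy HUF at spot, deposit the HUF at 9.27%, and sell the proceeds forward at 0.0048151.
Profit = 18,271,715.52 − 18,003,313.36 = CAD 268,402.

CAD 268,402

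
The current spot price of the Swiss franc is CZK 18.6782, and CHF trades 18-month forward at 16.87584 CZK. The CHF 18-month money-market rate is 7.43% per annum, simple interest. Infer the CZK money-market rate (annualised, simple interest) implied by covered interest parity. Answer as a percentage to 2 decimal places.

0.28%

T = 18/12 years.
F/S = 16.87584/18.6782 = 0.9035046 = (growth of CZK) / (growth of CHF).
CHF growth factor: 1 + 0.0743×18/12 = 1.111450.
That pins the CZK growth at 1.0042002.
r = (1.0042002 − 1)/(18/12) = 0.002800 → 0.28%.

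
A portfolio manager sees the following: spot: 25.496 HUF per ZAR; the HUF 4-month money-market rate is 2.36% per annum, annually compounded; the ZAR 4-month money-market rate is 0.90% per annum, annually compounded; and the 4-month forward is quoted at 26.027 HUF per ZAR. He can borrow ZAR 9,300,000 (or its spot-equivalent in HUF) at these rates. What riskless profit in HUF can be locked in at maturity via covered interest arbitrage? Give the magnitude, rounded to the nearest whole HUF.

HUF 3,811,482

T = 4/12 years.
Invest the ZAR and cover forward: 9,300,000 × 1.00299104473 × 26.027 = HUF 242,775,085.67.
Convert at spot and invest in HUF: 9,300,000 × 25.496 × 1.00780558105 = HUF 238,963,603.18.
The quoted forward overvalues ZAR, so borrow HUF, buy ZAR at spot, deposit the ZAR at 0.90%, and sell the proceeds forward at 26.027.
The gap between the two covered legs is HUF 3,811,482.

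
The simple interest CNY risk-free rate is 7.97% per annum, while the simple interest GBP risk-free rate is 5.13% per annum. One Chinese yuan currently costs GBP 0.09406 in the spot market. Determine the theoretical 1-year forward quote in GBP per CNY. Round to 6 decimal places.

0.091586

T = 1 year.
GBP accumulates by 1 + 0.0513×1 = 1.051300.
CNY growth factor: 1 + 0.0797×1 = 1.079700.
So F = 0.09406 × 1.051300 / 1.079700 = 0.09158588 (GBP/CNY).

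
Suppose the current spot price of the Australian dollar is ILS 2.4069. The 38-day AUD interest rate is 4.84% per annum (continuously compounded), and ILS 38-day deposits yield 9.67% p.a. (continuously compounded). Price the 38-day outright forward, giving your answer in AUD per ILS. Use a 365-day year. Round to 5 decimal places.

0.41339

T = 38/365 years.
ILS growth factor: e^(0.0967×38/365) = 1.0101182.
AUD accumulates by e^(0.0484×38/365) = 1.0050516.
CIP: F = S · (grow ILS)/(grow AUD) = 2.4069 × 1.0101182/1.0050516 = 2.419034 ILS per AUD.
Quoted the other way: 1/2.419034 = 0.41339 AUD per ILS.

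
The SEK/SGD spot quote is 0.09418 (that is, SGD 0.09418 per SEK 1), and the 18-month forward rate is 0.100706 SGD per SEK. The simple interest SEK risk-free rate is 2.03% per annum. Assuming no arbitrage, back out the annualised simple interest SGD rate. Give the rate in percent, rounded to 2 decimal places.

6.79%

T = 18/12 years.
F/S = 0.100706/0.09418 = 1.0692928 = (growth of SGD) / (growth of SEK).
SEK growth factor: 1 + 0.0203×18/12 = 1.030450.
That pins the SGD growth at 1.1018528.
r = (1.1018528 − 1)/(18/12) = 0.067902 → 6.79%.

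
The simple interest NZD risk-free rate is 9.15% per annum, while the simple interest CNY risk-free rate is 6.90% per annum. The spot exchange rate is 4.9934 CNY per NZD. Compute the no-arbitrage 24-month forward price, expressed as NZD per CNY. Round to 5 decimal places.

0.20818

T = 2 years.
CNY growth factor: 1 + 0.0690×2 = 1.138000.
NZD growth factor: 1 + 0.0915×2 = 1.183000.
Forward (CNY per NZD) = 4.9934 × 1.138000 / 1.183000 = 4.803457.
Invert for NZD per CNY: 1 / 4.803457 = 0.20818.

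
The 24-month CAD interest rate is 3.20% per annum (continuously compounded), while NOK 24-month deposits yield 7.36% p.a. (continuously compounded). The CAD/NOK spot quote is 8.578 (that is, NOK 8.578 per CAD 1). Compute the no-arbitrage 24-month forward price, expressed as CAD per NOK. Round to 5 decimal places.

T = 2 years.
NOK accumulates by e^(0.0736×2) = 1.1585857.
Growth of 1 CAD over T: e^(0.0320×2) = 1.0660924.
So F = 8.578 × 1.1585857 / 1.0660924 = 9.322220 (NOK/CAD).
Invert for CAD per NOK: 1 / 9.322220 = 0.10727.

0.10727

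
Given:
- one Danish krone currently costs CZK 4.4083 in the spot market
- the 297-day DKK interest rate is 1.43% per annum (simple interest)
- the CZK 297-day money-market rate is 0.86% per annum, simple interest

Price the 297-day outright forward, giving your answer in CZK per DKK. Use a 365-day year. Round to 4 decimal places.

T = 297/365 years.
CZK growth factor: 1 + 0.0086×297/365 = 1.0069978.
Growth of 1 DKK over T: 1 + 0.0143×297/365 = 1.0116359.
CIP: F = S · (grow CZK)/(grow DKK) = 4.4083 × 1.0069978/1.0116359 = 4.388089 CZK per DKK.

4.3881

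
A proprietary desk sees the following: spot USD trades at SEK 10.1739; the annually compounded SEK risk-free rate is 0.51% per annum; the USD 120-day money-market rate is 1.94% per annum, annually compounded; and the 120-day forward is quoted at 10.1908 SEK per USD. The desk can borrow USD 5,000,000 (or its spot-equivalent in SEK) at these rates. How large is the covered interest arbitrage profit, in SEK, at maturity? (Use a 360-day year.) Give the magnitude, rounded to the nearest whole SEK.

T = 120/360 years.
Invest the USD and cover forward: 5,000,000 × 1.0064252938 × 10.1908 = SEK 51,281,394.42.
Convert at spot and invest in SEK: 5,000,000 × 10.1739 × 1.0016971182 = SEK 50,955,831.55.
The quoted forward overvalues USD, so borrow SEK, buy USD at spot, deposit the USD at 1.94%, and sell the proceeds forward at 10.1908.
Arbitrage profit = |51,281,394.42 − 50,955,831.55| = SEK 325,563.

SEK 325,563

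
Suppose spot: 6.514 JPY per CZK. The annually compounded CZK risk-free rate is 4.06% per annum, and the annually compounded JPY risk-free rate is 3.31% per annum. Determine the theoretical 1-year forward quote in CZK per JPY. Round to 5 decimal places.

0.15463

T = 1 year.
JPY accumulates by (1 + 0.0331)^1 = 1.033100.
Growth of 1 CZK over T: (1 + 0.0406)^1 = 1.040600.
So F = 6.514 × 1.033100 / 1.040600 = 6.467051 (JPY/CZK).
Quoted the other way: 1/6.467051 = 0.15463 CZK per JPY.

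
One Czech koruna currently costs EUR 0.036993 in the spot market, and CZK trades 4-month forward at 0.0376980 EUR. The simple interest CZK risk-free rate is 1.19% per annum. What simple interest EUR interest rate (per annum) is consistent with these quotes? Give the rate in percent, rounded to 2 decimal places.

6.93%

T = 4/12 years.
CIP gives F = S · g_EUR/g_CZK, so g_EUR/g_CZK = 0.037698/0.036993 = 1.0190577.
The CZK side grows by 1 + 0.0119×4/12 = 1.0039667.
So the EUR growth factor = 1.023100.
(1.023100 − 1)/T = 0.069300, i.e. 6.93%.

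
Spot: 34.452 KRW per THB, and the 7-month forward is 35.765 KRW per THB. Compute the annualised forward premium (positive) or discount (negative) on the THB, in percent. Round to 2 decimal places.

+6.53%

T = 7/12 years.
(F − S)/S = (35.765 − 34.452)/34.452 = 0.0381110.
×(1/T) gives 6.53% p.a.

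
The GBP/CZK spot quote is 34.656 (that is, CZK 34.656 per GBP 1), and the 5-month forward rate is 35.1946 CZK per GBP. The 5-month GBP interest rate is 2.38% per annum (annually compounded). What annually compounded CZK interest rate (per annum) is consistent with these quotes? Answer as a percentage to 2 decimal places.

T = 5/12 years.
F/S = 35.1946/34.656 = 1.0155413 = (growth of CZK) / (growth of GBP).
The GBP side grows by (1 + 0.0238)^(5/12) = 1.0098487.
So the CZK growth factor = 1.0255431.
r = 1.0255431^(12/5) − 1 = 0.062403 → 6.24%.

6.24%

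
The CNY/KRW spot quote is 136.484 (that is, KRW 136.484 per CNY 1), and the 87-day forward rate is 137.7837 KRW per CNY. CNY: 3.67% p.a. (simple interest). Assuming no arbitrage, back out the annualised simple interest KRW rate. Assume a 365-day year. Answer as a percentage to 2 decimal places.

7.70%

T = 87/365 years.
CIP gives F = S · g_KRW/g_CNY, so g_KRW/g_CNY = 137.7837/136.484 = 1.0095227.
CNY growth factor: 1 + 0.0367×87/365 = 1.0087477.
That pins the KRW growth at 1.0183537.
(1.0183537 − 1)/T = 0.077001, i.e. 7.70%.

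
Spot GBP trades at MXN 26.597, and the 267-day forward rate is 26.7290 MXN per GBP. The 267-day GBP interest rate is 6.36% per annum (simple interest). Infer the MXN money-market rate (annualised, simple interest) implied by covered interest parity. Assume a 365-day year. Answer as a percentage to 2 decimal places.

7.07%

T = 267/365 years.
By CIP, F/S equals the MXN-to-GBP growth ratio: 26.729/26.597 = 1.0049630.
The GBP side grows by 1 + 0.0636×267/365 = 1.0465238.
Hence g_MXN = 1.0517177.
(1.0517177 − 1)/T = 0.070700, i.e. 7.07%.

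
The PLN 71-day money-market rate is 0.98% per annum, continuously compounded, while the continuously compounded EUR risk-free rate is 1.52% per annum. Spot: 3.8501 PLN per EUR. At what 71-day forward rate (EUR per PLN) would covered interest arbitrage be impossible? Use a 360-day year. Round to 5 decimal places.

T = 71/360 years.
Growth of 1 PLN over T: e^(0.0098×71/360) = 1.0019346.
EUR accumulates by e^(0.0152×71/360) = 1.0030023.
Forward (PLN per EUR) = 3.8501 × 1.0019346 / 1.0030023 = 3.846002.
Quoted the other way: 1/3.846002 = 0.26001 EUR per PLN.

0.26001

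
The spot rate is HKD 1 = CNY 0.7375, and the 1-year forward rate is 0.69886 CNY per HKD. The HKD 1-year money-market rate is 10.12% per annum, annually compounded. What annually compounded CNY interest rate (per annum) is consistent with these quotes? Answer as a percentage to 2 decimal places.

T = 1 year.
CIP gives F = S · g_CNY/g_HKD, so g_CNY/g_HKD = 0.69886/0.7375 = 0.9476068.
HKD growth factor: (1 + 0.1012)^1 = 1.101200.
So the CNY growth factor = 1.0435046.
Annualise: 1.0435046^(1/1) − 1 = 0.043505 = 4.35%.

4.35%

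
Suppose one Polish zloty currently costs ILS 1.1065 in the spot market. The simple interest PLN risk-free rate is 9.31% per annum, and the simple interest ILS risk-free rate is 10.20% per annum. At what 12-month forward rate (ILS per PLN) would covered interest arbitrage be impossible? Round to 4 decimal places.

T = 1 year.
Growth of 1 ILS over T: 1 + 0.1020×1 = 1.102000.
Growth of 1 PLN over T: 1 + 0.0931×1 = 1.093100.
Forward (ILS per PLN) = 1.1065 × 1.102000 / 1.093100 = 1.115509.

1.1155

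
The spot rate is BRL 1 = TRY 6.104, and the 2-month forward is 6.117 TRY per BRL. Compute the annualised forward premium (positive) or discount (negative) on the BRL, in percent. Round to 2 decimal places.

+1.28%

T = 2/12 years.
(F − S)/S = (6.117 − 6.104)/6.104 = 0.0021298.
Annualise by dividing by T: 0.0021298 / (2/12) = 0.012779 → 1.28%.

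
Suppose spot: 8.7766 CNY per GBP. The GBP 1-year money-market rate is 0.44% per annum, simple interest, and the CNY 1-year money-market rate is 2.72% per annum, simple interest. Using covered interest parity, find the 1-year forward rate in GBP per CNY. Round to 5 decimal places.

T = 1 year.
Growth of 1 CNY over T: 1 + 0.0272×1 = 1.027200.
GBP growth factor: 1 + 0.0044×1 = 1.004400.
CIP: F = S · (grow CNY)/(grow GBP) = 8.7766 × 1.027200/1.004400 = 8.975830 CNY per GBP.
Invert for GBP per CNY: 1 / 8.975830 = 0.11141.

0.11141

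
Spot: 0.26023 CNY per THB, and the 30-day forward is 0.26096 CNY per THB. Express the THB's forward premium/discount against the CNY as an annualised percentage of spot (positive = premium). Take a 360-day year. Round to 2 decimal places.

T = 30/360 years.
(F − S)/S = (0.26096 − 0.26023)/0.26023 = 0.0028052.
Per annum: 0.0028052 / (30/360) = 0.033662 = 3.37%.

+3.37%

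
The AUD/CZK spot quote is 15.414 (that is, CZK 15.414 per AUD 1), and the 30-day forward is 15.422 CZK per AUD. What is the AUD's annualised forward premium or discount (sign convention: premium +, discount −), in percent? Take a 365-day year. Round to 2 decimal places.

T = 30/365 years.
(F − S)/S = (15.422 − 15.414)/15.414 = 0.0005190.
Per annum: 0.0005190 / (30/365) = 0.006315 = 0.63%.

+0.63%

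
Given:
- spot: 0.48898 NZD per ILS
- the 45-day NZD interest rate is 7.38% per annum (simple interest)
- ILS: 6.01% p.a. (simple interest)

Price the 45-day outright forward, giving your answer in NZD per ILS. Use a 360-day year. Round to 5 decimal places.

0.48981

T = 45/360 years.
Growth of 1 NZD over T: 1 + 0.0738×45/360 = 1.009225.
ILS accumulates by 1 + 0.0601×45/360 = 1.0075125.
So F = 0.48898 × 1.009225 / 1.0075125 = 0.4898111 (NZD/ILS).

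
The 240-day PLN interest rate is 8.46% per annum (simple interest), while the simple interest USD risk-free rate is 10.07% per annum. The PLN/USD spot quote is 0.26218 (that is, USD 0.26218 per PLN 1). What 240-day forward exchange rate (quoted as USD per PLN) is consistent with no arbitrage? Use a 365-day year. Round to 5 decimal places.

0.26481

T = 240/365 years.
USD accumulates by 1 + 0.1007×240/365 = 1.0662137.
Growth of 1 PLN over T: 1 + 0.0846×240/365 = 1.0556274.
So F = 0.26218 × 1.0662137 / 1.0556274 = 0.2648093 (USD/PLN).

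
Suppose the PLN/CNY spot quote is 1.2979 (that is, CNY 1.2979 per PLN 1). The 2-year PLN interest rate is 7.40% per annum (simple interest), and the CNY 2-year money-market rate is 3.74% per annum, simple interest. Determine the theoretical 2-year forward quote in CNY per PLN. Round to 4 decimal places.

T = 2 years.
CNY growth factor: 1 + 0.0374×2 = 1.074800.
Growth of 1 PLN over T: 1 + 0.0740×2 = 1.148000.
CIP: F = S · (grow CNY)/(grow PLN) = 1.2979 × 1.074800/1.148000 = 1.215142 CNY per PLN.

1.2151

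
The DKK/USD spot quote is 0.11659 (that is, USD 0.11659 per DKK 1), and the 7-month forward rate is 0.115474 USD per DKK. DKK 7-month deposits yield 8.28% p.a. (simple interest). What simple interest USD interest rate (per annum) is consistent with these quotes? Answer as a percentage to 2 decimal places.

T = 7/12 years.
F/S = 0.115474/0.11659 = 0.9904280 = (growth of USD) / (growth of DKK).
The DKK side grows by 1 + 0.0828×7/12 = 1.048300.
That pins the USD growth at 1.0382657.
r = (1.0382657 − 1)/(7/12) = 0.065598 → 6.56%.

6.56%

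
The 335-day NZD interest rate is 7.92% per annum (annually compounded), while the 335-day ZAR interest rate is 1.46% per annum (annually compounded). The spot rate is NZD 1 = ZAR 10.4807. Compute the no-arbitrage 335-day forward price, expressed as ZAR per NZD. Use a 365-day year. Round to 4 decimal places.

T = 335/365 years.
ZAR growth factor: (1 + 0.0146)^(335/365) = 1.013392.
Growth of 1 NZD over T: (1 + 0.0792)^(335/365) = 1.0724603.
Forward (ZAR per NZD) = 10.4807 × 1.013392 / 1.0724603 = 9.903451.

9.9035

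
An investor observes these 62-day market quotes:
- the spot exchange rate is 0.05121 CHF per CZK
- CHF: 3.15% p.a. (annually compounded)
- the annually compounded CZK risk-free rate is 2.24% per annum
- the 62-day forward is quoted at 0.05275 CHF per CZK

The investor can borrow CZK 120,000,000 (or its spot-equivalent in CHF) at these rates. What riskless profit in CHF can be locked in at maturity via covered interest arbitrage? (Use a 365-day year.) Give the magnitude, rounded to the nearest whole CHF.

T = 62/365 years.
Invest the CZK and cover forward: 120,000,000 × 1.003770031 × 0.05275 = CHF 6,353,864.30.
Convert at spot and invest in CHF: 120,000,000 × 0.05121 × 1.005282042 = CHF 6,177,659.20.
The quoted forward overvalues CZK, so borrow CHF, buy CZK at spot, deposit the CZK at 2.24%, and sell the proceeds forward at 0.05275.
The gap between the two covered legs is CHF 176,205.

CHF 176,205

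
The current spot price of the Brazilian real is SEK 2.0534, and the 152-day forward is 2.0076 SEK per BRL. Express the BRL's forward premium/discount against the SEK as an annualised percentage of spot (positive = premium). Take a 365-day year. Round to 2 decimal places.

-5.36%

T = 152/365 years.
BRL trades forward at -2.23045% vs spot over the period.
×(1/T) gives -5.36% p.a.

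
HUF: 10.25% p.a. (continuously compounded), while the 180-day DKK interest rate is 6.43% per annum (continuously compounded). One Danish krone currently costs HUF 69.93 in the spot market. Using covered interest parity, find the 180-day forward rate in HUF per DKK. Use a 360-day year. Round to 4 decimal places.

T = 180/360 years.
HUF accumulates by e^(0.1025×180/360) = 1.05258601.
DKK growth factor: e^(0.0643×180/360) = 1.03267239.
Forward (HUF per DKK) = 69.93 × 1.05258601 / 1.03267239 = 71.278501.

71.2785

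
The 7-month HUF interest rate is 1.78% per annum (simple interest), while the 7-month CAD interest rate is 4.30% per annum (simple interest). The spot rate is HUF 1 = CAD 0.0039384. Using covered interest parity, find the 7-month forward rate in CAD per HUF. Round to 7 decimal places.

0.0039957

T = 7/12 years.
CAD growth factor: 1 + 0.0430×7/12 = 1.0250833.
HUF growth factor: 1 + 0.0178×7/12 = 1.0103833.
Forward (CAD per HUF) = 0.0039384 × 1.0250833 / 1.0103833 = 0.003995700.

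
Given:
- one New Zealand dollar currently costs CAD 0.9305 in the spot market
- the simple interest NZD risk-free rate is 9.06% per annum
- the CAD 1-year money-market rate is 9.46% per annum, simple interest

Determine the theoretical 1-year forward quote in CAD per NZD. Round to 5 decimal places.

T = 1 year.
CAD accumulates by 1 + 0.0946×1 = 1.094600.
NZD accumulates by 1 + 0.0906×1 = 1.090600.
CIP: F = S · (grow CAD)/(grow NZD) = 0.9305 × 1.094600/1.090600 = 0.9339128 CAD per NZD.

0.93391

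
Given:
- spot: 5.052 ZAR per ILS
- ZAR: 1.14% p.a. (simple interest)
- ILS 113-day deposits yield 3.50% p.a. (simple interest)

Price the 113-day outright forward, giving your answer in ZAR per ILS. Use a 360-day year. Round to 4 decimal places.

T = 113/360 years.
ZAR accumulates by 1 + 0.0114×113/360 = 1.0035783.
Growth of 1 ILS over T: 1 + 0.0350×113/360 = 1.0109861.
So F = 5.052 × 1.0035783 / 1.0109861 = 5.014982 (ZAR/ILS).

5.0150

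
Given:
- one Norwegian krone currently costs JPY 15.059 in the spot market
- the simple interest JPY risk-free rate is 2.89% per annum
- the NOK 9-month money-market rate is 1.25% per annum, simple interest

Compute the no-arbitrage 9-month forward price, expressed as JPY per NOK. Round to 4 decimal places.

T = 9/12 years.
Growth of 1 JPY over T: 1 + 0.0289×9/12 = 1.021675.
NOK growth factor: 1 + 0.0125×9/12 = 1.009375.
CIP: F = S · (grow JPY)/(grow NOK) = 15.059 × 1.021675/1.009375 = 15.242505 JPY per NOK.

15.2425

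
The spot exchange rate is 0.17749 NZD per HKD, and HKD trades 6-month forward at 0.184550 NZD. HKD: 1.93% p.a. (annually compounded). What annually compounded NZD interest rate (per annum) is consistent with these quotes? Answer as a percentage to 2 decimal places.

10.20%

T = 6/12 years.
By CIP, F/S equals the NZD-to-HKD growth ratio: 0.18455/0.17749 = 1.0397769.
The HKD side grows by (1 + 0.0193)^(6/12) = 1.0096039.
So the NZD growth factor = 1.0497628.
r = 1.0497628^(12/6) − 1 = 0.102002 → 10.20%.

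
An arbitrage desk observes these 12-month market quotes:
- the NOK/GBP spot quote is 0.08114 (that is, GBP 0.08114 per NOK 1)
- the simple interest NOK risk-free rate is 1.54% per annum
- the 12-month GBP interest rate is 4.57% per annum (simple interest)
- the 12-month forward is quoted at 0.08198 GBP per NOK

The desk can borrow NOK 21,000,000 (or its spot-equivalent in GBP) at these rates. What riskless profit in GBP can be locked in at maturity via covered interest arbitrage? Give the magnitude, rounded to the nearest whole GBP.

T = 1 year.
Invest the NOK and cover forward: 21,000,000 × 1.015400 × 0.08198 = GBP 1,748,092.33.
Convert at spot and invest in GBP: 21,000,000 × 0.08114 × 1.045700 = GBP 1,781,810.06.
The quoted forward undervalues NOK, so borrow NOK, convert to GBP at spot, deposit the GBP at 4.57%, and buy NOK forward at 0.08198 to cover the loan.
The gap between the two covered legs is GBP 33,718.

GBP 33,718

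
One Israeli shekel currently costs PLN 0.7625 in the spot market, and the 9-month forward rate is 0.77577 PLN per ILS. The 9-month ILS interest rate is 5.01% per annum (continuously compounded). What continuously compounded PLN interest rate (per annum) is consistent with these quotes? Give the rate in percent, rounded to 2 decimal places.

T = 9/12 years.
By CIP, F/S equals the PLN-to-ILS growth ratio: 0.77577/0.7625 = 1.0174033.
ILS growth factor: e^(0.0501×9/12) = 1.0382899.
So the PLN growth factor = 1.0563596.
r = ln(1.0563596)/(9/12) = 0.073105 → 7.31%.

7.31%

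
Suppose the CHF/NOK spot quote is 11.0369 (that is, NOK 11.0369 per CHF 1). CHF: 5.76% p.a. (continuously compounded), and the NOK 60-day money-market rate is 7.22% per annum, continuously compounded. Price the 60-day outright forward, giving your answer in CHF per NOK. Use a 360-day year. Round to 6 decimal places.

T = 60/360 years.
NOK growth factor: e^(0.0722×60/360) = 1.012106.
CHF accumulates by e^(0.0576×60/360) = 1.0096462.
So F = 11.0369 × 1.012106 / 1.0096462 = 11.06379 (NOK/CHF).
Invert for CHF per NOK: 1 / 11.06379 = 0.090385.

0.090385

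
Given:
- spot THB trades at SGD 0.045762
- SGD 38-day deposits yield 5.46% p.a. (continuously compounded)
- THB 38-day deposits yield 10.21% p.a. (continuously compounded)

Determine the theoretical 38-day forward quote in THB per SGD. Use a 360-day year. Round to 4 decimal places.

21.9620

T = 38/360 years.
Growth of 1 SGD over T: e^(0.0546×38/360) = 1.00577997.
THB accumulates by e^(0.1021×38/360) = 1.01083551.
So F = 0.045762 × 1.00577997 / 1.01083551 = 0.045533128 (SGD/THB).
Quoted the other way: 1/0.045533128 = 21.9620 THB per SGD.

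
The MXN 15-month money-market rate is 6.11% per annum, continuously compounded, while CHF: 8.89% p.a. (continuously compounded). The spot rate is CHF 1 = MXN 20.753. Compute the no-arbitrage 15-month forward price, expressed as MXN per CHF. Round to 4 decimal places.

20.0442

T = 15/12 years.
MXN accumulates by e^(0.0611×15/12) = 1.07936726.
CHF growth factor: e^(0.0889×15/12) = 1.11753459.
CIP: F = S · (grow MXN)/(grow CHF) = 20.753 × 1.07936726/1.11753459 = 20.044220 MXN per CHF.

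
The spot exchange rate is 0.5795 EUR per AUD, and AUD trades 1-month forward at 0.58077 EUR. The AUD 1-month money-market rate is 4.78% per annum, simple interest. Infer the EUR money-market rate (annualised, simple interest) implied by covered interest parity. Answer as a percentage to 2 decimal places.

7.42%

T = 1/12 years.
By CIP, F/S equals the EUR-to-AUD growth ratio: 0.58077/0.5795 = 1.0021915.
AUD growth factor: 1 + 0.0478×1/12 = 1.0039833.
That pins the EUR growth at 1.0061835.
(1.0061835 − 1)/T = 0.074202, i.e. 7.42%.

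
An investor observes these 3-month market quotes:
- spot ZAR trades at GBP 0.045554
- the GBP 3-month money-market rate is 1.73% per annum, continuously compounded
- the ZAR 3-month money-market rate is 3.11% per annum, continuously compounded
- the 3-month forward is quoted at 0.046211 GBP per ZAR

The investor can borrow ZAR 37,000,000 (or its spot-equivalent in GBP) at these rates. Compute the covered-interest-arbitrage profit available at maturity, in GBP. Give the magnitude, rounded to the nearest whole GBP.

GBP 30,349

T = 3/12 years.
Keep in ZAR, deliver into the forward: 37,000,000·1.007805304·0.046211 = GBP 1,723,152.56.
Swap to GBP now, deposit: 37,000,000·0.045554·1.004334366 = GBP 1,692,803.57.
The quoted forward overvalues ZAR, so borrow GBP, buy ZAR at spot, deposit the ZAR at 3.11%, and sell the proceeds forward at 0.046211.
Arbitrage profit = |1,723,152.56 − 1,692,803.57| = GBP 30,349.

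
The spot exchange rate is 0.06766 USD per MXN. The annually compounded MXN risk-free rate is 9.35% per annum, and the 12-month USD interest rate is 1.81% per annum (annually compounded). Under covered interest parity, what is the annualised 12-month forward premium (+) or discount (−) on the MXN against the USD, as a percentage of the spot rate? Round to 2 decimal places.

T = 1 year.
F = S · g_USD/g_MXN = 0.06766 × 1.018100/1.093500 = 0.06299465.
Annualised premium = (F − S)/S × (1/T) = (0.06299465 − 0.06766)/0.06766 ÷ 1 = -6.90%.

-6.90%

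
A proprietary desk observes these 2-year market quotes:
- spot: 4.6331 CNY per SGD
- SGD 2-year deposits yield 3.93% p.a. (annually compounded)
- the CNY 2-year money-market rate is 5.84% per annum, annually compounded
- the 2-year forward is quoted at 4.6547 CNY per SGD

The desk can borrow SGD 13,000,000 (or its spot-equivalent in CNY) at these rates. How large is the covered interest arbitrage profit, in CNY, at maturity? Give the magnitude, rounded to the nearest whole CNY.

CNY 2,109,887

T = 2 years.
Route A — deposit SGD, sell forward: 13,000,000 × 1.08014449 × 4.6547 = CNY 65,360,731.25.
Route B — convert at spot, deposit CNY: 13,000,000 × 4.6331 × 1.12021056 = CNY 67,470,618.09.
The quoted forward undervalues SGD, so borrow SGD, convert to CNY at spot, deposit the CNY at 5.84%, and buy SGD forward at 4.6547 to cover the loan.
Profit = 67,470,618.09 − 65,360,731.25 = CNY 2,109,887.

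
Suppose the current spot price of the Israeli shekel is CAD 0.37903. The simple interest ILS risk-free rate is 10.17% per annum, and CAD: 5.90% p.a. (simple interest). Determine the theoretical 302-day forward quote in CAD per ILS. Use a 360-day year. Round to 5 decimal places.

0.36652

T = 302/360 years.
CAD accumulates by 1 + 0.0590×302/360 = 1.0494944.
Growth of 1 ILS over T: 1 + 0.1017×302/360 = 1.085315.
So F = 0.37903 × 1.0494944 / 1.085315 = 0.3665202 (CAD/ILS).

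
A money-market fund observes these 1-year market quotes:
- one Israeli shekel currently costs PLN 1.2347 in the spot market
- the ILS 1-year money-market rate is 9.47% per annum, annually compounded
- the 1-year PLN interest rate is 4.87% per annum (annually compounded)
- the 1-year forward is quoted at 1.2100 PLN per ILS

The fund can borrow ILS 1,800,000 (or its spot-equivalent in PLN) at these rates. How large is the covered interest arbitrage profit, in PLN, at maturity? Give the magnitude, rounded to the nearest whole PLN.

T = 1 year.
Route A — deposit ILS, sell forward: 1,800,000 × 1.094700 × 1.2100 = PLN 2,384,256.60.
Route B — convert at spot, deposit PLN: 1,800,000 × 1.2347 × 1.048700 = PLN 2,330,693.80.
The quoted forward overvalues ILS, so borrow PLN, buy ILS at spot, deposit the ILS at 9.47%, and sell the proceeds forward at 1.2100.
Profit = 2,384,256.60 − 2,330,693.80 = PLN 53,563.

PLN 53,563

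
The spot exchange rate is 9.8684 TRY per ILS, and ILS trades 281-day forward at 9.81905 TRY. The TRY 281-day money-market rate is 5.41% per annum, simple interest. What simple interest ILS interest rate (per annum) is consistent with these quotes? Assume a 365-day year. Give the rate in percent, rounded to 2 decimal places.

6.09%

T = 281/365 years.
CIP gives F = S · g_TRY/g_ILS, so g_TRY/g_ILS = 9.81905/9.8684 = 0.9949992.
TRY growth factor: 1 + 0.0541×281/365 = 1.0416496.
Hence g_ILS = 1.0468849.
r = (1.0468849 − 1)/(281/365) = 0.060900 → 6.09%.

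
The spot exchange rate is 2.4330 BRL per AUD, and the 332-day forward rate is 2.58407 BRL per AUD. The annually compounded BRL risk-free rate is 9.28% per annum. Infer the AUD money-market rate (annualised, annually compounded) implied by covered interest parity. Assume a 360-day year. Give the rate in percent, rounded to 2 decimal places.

2.37%

T = 332/360 years.
CIP gives F = S · g_BRL/g_AUD, so g_BRL/g_AUD = 2.58407/2.433 = 1.0620921.
BRL growth factor: (1 + 0.0928)^(332/360) = 1.0852832.
So the AUD growth factor = 1.0218353.
Annualise: 1.0218353^(360/332) − 1 = 0.023698 = 2.37%.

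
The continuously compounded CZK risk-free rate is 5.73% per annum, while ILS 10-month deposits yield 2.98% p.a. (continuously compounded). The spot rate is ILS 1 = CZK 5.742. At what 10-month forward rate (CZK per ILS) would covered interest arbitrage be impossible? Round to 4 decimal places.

T = 10/12 years.
CZK accumulates by e^(0.0573×10/12) = 1.0489084.
Growth of 1 ILS over T: e^(0.0298×10/12) = 1.0251442.
CIP: F = S · (grow CZK)/(grow ILS) = 5.742 × 1.0489084/1.0251442 = 5.875107 CZK per ILS.

5.8751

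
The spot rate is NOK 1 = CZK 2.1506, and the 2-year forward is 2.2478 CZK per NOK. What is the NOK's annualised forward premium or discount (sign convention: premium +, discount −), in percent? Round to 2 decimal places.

+2.26%

T = 2 years.
NOK trades forward at +4.51967% vs spot over the period.
Annualise by dividing by T: 0.0451967 / 2 = 0.022598 → 2.26%.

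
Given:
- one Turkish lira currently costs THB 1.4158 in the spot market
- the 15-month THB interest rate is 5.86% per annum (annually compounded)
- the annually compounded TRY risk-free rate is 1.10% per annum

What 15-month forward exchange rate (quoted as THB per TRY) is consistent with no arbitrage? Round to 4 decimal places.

1.4996

T = 15/12 years.
THB growth factor: (1 + 0.0586)^(15/12) = 1.0737789.
Growth of 1 TRY over T: (1 + 0.0110)^(15/12) = 1.0137689.
So F = 1.4158 × 1.0737789 / 1.0137689 = 1.499608 (THB/TRY).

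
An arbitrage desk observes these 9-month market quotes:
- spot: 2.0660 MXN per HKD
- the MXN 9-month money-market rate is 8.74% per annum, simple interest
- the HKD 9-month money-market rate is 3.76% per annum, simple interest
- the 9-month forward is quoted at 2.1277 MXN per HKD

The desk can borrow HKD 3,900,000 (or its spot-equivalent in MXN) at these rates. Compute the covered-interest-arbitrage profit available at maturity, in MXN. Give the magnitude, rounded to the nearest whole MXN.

T = 9/12 years.
Invest the HKD and cover forward: 3,900,000 × 1.028200 × 2.1277 = MXN 8,532,034.45.
Convert at spot and invest in MXN: 3,900,000 × 2.0660 × 1.065550 = MXN 8,585,562.57.
The quoted forward undervalues HKD, so borrow HKD, convert to MXN at spot, deposit the MXN at 8.74%, and buy HKD forward at 2.1277 to cover the loan.
The gap between the two covered legs is MXN 53,528.

MXN 53,528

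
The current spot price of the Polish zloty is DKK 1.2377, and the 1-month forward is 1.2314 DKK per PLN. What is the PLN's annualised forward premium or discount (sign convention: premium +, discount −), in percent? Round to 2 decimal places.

T = 1/12 years.
(F − S)/S = (1.2314 − 1.2377)/1.2377 = -0.0050901.
Per annum: -0.0050901 / (1/12) = -0.061081 = -6.11%.

-6.11%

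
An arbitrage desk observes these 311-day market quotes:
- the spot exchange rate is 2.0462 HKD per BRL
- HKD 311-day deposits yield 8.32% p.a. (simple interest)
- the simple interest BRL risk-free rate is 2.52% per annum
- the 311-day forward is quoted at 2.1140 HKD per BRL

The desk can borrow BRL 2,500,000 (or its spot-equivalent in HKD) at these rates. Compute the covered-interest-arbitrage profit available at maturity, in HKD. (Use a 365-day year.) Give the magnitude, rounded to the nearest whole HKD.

HKD 79,664

T = 311/365 years.
Keep in BRL, deliver into the forward: 2,500,000·1.021471781·2.1140 = HKD 5,398,478.36.
Swap to HKD now, deposit: 2,500,000·2.0462·1.070890959 = HKD 5,478,142.70.
The quoted forward undervalues BRL, so borrow BRL, convert to HKD at spot, deposit the HKD at 8.32%, and buy BRL forward at 2.1140 to cover the loan.
The gap between the two covered legs is HKD 79,664.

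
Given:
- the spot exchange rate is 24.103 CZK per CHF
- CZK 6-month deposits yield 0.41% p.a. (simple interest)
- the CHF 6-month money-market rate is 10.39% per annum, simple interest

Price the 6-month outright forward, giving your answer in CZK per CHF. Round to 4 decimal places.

22.9597

T = 6/12 years.
Growth of 1 CZK over T: 1 + 0.0041×6/12 = 1.002050.
Growth of 1 CHF over T: 1 + 0.1039×6/12 = 1.051950.
CIP: F = S · (grow CZK)/(grow CHF) = 24.103 × 1.002050/1.051950 = 22.959657 CZK per CHF.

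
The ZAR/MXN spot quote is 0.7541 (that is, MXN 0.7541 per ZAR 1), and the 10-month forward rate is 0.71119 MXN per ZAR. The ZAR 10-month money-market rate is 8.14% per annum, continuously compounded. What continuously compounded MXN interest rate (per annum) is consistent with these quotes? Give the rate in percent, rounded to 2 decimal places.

T = 10/12 years.
CIP gives F = S · g_MXN/g_ZAR, so g_MXN/g_ZAR = 0.71119/0.7541 = 0.9430977.
ZAR growth factor: e^(0.0814×10/12) = 1.0701869.
So the MXN growth factor = 1.0092908.
Take logs: ln 1.0092908 / (10/12) = 0.011097, so 1.11%.

1.11%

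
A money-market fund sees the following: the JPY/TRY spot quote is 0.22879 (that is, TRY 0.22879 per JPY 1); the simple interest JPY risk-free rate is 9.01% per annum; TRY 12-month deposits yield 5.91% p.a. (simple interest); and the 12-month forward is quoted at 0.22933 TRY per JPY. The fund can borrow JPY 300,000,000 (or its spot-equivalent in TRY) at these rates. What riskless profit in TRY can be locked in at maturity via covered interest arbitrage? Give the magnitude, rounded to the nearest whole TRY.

T = 1 year.
Keep in JPY, deliver into the forward: 300,000,000·1.090100·0.22933 = TRY 74,997,789.90.
Swap to TRY now, deposit: 300,000,000·0.22879·1.059100 = TRY 72,693,446.70.
The quoted forward overvalues JPY, so borrow TRY, buy JPY at spot, deposit the JPY at 9.01%, and sell the proceeds forward at 0.22933.
Arbitrage profit = |74,997,789.90 − 72,693,446.70| = TRY 2,304,343.

TRY 2,304,343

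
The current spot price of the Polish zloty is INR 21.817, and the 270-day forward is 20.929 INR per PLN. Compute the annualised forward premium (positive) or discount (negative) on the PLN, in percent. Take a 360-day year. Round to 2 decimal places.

T = 270/360 years.
(F − S)/S = (20.929 − 21.817)/21.817 = -0.0407022.
Per annum: -0.0407022 / (270/360) = -0.054270 = -5.43%.

-5.43%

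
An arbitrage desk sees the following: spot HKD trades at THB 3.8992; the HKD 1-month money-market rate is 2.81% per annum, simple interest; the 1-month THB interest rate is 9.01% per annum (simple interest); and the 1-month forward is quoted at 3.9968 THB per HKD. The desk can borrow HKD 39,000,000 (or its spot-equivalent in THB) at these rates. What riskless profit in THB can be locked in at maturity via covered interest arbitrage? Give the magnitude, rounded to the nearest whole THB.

T = 1/12 years.
Keep in HKD, deliver into the forward: 39,000,000·1.00234166667·3.9968 = THB 156,240,207.76.
Swap to THB now, deposit: 39,000,000·3.8992·1.00750833333 = THB 153,210,583.24.
The quoted forward overvalues HKD, so borrow THB, buy HKD at spot, deposit the HKD at 2.81%, and sell the proceeds forward at 3.9968.
Arbitrage profit = |156,240,207.76 − 153,210,583.24| = THB 3,029,625.

THB 3,029,625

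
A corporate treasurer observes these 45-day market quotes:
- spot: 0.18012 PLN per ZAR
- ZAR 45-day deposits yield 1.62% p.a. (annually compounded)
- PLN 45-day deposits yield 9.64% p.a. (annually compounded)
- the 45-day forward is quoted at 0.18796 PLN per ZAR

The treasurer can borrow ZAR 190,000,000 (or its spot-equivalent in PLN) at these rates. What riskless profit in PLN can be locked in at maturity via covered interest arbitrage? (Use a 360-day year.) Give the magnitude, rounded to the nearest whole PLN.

T = 45/360 years.
Keep in ZAR, deliver into the forward: 190,000,000·1.0020107915·0.18796 = PLN 35,784,210.19.
Swap to PLN now, deposit: 190,000,000·0.18012·1.0115704363 = PLN 34,618,772.73.
The quoted forward overvalues ZAR, so borrow PLN, buy ZAR at spot, deposit the ZAR at 1.62%, and sell the proceeds forward at 0.18796.
Profit = 35,784,210.19 − 34,618,772.73 = PLN 1,165,437.

PLN 1,165,437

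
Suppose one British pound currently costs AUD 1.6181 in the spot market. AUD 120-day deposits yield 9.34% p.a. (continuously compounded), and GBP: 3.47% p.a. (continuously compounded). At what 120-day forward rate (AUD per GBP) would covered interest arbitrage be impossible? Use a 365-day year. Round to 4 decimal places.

1.6496

T = 120/365 years.
Growth of 1 AUD over T: e^(0.0934×120/365) = 1.0311832.
GBP accumulates by e^(0.0347×120/365) = 1.0114735.
CIP: F = S · (grow AUD)/(grow GBP) = 1.6181 × 1.0311832/1.0114735 = 1.649631 AUD per GBP.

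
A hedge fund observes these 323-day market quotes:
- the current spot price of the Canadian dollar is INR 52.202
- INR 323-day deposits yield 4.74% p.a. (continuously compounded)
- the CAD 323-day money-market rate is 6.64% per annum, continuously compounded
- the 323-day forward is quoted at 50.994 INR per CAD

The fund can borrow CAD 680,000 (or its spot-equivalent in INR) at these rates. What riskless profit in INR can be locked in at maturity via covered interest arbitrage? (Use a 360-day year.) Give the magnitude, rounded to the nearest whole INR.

INR 235,030

T = 323/360 years.
Invest the CAD and cover forward: 680,000 × 1.0613859516 × 50.994 = INR 36,804,534.35.
Convert at spot and invest in INR: 680,000 × 52.202 × 1.0434456202 = INR 37,039,564.82.
The quoted forward undervalues CAD, so borrow CAD, convert to INR at spot, deposit the INR at 4.74%, and buy CAD forward at 50.994 to cover the loan.
Arbitrage profit = |36,804,534.35 − 37,039,564.82| = INR 235,030.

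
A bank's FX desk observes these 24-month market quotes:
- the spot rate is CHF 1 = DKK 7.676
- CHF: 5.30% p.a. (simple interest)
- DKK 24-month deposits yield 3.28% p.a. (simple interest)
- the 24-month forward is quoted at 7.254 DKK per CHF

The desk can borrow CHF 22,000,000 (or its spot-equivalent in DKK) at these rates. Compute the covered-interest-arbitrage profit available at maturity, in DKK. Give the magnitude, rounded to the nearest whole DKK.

DKK 3,445,675

T = 2 years.
Route A — deposit CHF, sell forward: 22,000,000 × 1.106000 × 7.254 = DKK 176,504,328.00.
Route B — convert at spot, deposit DKK: 22,000,000 × 7.676 × 1.065600 = DKK 179,950,003.20.
The quoted forward undervalues CHF, so borrow CHF, convert to DKK at spot, deposit the DKK at 3.28%, and buy CHF forward at 7.254 to cover the loan.
Arbitrage profit = |176,504,328.00 − 179,950,003.20| = DKK 3,445,675.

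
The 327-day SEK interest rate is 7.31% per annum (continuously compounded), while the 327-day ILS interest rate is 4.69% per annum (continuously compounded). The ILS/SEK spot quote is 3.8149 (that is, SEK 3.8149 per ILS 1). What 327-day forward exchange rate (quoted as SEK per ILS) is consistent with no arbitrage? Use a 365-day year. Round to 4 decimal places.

3.9055

T = 327/365 years.
SEK accumulates by e^(0.0731×327/365) = 1.0676816.
ILS growth factor: e^(0.0469×327/365) = 1.0429125.
CIP: F = S · (grow SEK)/(grow ILS) = 3.8149 × 1.0676816/1.0429125 = 3.905504 SEK per ILS.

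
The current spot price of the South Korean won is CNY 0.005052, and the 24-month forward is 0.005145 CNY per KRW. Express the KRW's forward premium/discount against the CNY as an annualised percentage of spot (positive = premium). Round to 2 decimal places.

+0.92%

T = 2 years.
(F − S)/S = (0.005145 − 0.005052)/0.005052 = 0.0184086.
Per annum: 0.0184086 / 2 = 0.009204 = 0.92%.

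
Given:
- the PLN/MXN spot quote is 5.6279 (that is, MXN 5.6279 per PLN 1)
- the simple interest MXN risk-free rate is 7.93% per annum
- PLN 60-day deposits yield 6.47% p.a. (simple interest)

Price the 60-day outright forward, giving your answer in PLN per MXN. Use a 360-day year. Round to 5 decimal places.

0.17726

T = 60/360 years.
MXN growth factor: 1 + 0.0793×60/360 = 1.0132167.
PLN growth factor: 1 + 0.0647×60/360 = 1.0107833.
Forward (MXN per PLN) = 5.6279 × 1.0132167 / 1.0107833 = 5.641449.
Invert for PLN per MXN: 1 / 5.641449 = 0.17726.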